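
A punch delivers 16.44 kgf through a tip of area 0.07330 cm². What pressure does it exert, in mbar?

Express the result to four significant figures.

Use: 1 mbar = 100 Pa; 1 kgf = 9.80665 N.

2.199×10⁵ mbar

16.44 kgf × 9.80665 = 161.221 N
0.07330 cm² × 0.0001 = 7.33×10⁻⁶ m²
P = F / A = 161.221 N / 7.33×10⁻⁶ m² = 2.19947×10⁷ Pa
2.19947×10⁷ Pa ÷ (100 Pa/mbar) = 219947 mbar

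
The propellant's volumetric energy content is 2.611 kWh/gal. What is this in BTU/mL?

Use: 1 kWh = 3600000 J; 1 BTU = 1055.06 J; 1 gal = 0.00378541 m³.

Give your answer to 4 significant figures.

2.611 kWh/gal × 3600000 J/kWh ÷ 0.00378541 m³/gal = 2.48311×10⁹ J/m³
2.48311×10⁹ J/m³ ÷ 1055.06 J/BTU × 10⁻⁶ m³/mL = 2.35352 BTU/mL

2.354 BTU/mL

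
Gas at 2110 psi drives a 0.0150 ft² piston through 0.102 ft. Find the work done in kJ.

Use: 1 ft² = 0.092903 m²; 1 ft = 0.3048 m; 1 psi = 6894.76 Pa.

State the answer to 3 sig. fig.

2110 psi → 1.45479×10⁷ Pa
0.0150 ft² → 0.00139354 m²
F = P × A = 1.45479×10⁷ × 0.00139354 = 20273.1 N
0.102 ft → 0.0310896 m
W = F × d = 20273.1 × 0.0310896 = 630.283 J
In kJ: 630.283 / 1000 = 0.630283 kJ

0.630 kJ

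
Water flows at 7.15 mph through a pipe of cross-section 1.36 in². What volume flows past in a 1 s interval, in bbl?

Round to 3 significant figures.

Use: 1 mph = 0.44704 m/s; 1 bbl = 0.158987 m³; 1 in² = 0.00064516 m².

0.0176 bbl

7.15 mph × 0.44704 = 3.19634 m/s
1.36 in² × 0.00064516 = 8.77418×10⁻⁴ m²
V = v × A × t = 3.19634 m/s × 8.77418×10⁻⁴ m² × 1 s = 0.00280453 m³
0.00280453 m³ ÷ (0.158987 m³/bbl) = 0.01764 bbl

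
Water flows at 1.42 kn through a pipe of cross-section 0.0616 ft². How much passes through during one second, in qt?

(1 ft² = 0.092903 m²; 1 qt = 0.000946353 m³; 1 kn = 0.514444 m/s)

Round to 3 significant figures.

1.42 kn × 0.514444 → 0.73051 m/s
0.0616 ft² × 0.092903 → 0.00572282 m²
V = v × A × t = 0.73051 m/s × 0.00572282 m² × 1 s = 0.00418058 m³
0.00418058 m³ ÷ (0.000946353 m³/qt) = 4.41757 qt

4.42 qt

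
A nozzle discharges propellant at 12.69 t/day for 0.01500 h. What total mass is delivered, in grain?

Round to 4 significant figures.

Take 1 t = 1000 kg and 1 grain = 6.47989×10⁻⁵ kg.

12.69 t/day → 0.146875 kg/s
0.01500 h → 54 s
m = ṁ × t = 0.146875 × 54 = 7.93125 kg
In grain: 7.93125 / 6.47989×10⁻⁵ = 122398 grain

1.224×10⁵ grain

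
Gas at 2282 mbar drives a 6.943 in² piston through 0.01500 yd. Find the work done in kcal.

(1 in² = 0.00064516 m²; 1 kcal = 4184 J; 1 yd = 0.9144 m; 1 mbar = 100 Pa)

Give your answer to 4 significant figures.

2282 mbar → 228200 Pa
6.943 in² → 0.00447935 m²
F = P × A = 228200 × 0.00447935 = 1022.19 N
0.01500 yd → 0.013716 m
W = F × d = 1022.19 × 0.013716 = 14.0204 J
In kcal: 14.0204 / 4184 = 0.00335096 kcal

0.003351 kcal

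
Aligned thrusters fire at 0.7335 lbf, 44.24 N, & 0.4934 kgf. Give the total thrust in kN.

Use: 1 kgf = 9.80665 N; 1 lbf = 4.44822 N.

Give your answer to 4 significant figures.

0.7335 lbf × 4.44822 → 3.26277 N
44.24 N (already N)
0.4934 kgf × 9.80665 → 4.8386 N
Sum: 3.26277 + 44.24 + 4.8386 = 52.3414 N
In kN: 52.3414 / 1000 = 0.0523414 kN

0.05234 kN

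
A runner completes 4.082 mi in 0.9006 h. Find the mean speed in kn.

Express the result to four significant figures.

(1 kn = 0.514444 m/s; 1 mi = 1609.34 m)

4.082 mi × 1609.34 = 6569.33 m
0.9006 h × 3600 = 3242.16 s
v = d / t = 6569.33 m / 3242.16 s = 2.02622 m/s
2.02622 m/s ÷ (0.514444 m/s/kn) = 3.93866 kn

3.939 kn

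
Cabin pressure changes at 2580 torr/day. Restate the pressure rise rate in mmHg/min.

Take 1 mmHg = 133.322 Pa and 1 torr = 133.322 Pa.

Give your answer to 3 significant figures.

2580 torr/day × 133.322 Pa/torr ÷ 86400 s/day = 3.98114 Pa/s
3.98114 Pa/s ÷ 133.322 Pa/mmHg × 60 s/min = 1.79167 mmHg/min

1.79 mmHg/min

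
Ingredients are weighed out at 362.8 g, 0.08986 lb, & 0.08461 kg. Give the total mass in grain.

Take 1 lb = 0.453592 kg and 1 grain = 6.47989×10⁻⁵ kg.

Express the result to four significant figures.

362.8 g × 0.001 → 0.3628 kg
0.08986 lb × 0.453592 → 0.0407598 kg
0.08461 kg (already kg)
Combined: 0.3628 + 0.0407598 + 0.08461 = 0.48817 kg
In grain: 0.48817 / 6.47989×10⁻⁵ = 7533.62 grain

7534 grain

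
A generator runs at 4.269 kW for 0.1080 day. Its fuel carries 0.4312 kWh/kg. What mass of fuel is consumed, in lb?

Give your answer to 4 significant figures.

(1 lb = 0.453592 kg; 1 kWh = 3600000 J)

4.269 kW → 4269 W
0.1080 day → 9331.2 s
E = P × t = 4269 × 9331.2 = 3.98349×10⁷ J
0.4312 kWh/kg → 1.55232×10⁶ J/kg
m = E / e_s = 3.98349×10⁷ / 1.55232×10⁶ = 25.6615 kg
In lb: 25.6615 / 0.453592 = 56.574 lb

56.57 lb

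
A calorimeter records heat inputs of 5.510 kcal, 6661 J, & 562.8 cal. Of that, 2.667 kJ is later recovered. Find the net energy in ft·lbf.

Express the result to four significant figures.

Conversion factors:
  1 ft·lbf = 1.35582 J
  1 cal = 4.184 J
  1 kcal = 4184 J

2.169×10⁴ ft·lbf

5.510 kcal × 4184 = 23053.8 J
6661 J (already J)
562.8 cal × 4.184 = 2354.76 J
2.667 kJ × 1000 = 2667 J
Sum: 23053.8 + 6661 + 2354.76 − 2667 = 29402.6 J
In ft·lbf: 29402.6 / 1.35582 = 21686.2 ft·lbf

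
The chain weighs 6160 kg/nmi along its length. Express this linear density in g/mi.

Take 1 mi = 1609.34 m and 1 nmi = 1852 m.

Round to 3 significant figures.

5.35×10⁶ g/mi

6160 kg/nmi ÷ 1852 m/nmi = 3.32613 kg/m
3.32613 kg/m ÷ 0.001 kg/g × 1609.34 m/mi = 5.35287×10⁶ g/mi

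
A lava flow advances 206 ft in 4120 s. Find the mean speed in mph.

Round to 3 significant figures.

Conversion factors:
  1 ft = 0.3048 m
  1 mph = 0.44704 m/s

206 ft × 0.3048 → 62.7888 m
v = d / t = 62.7888 m / 4120 s = 0.01524 m/s
0.01524 m/s ÷ (0.44704 m/s/mph) = 0.0340909 mph

0.0341 mph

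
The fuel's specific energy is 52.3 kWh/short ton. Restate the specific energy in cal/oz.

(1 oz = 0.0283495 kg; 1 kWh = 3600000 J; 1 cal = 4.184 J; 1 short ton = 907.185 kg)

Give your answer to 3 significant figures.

1410 cal/oz

52.3 kWh/short ton × 3600000 J/kWh ÷ 907.185 kg/short ton = 207543 J/kg
207543 J/kg ÷ 4.184 J/cal × 0.0283495 kg/oz = 1406.25 cal/oz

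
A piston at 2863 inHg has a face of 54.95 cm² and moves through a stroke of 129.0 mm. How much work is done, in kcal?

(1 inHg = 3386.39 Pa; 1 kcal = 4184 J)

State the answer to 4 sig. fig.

2863 inHg → 9.69523×10⁶ Pa
54.95 cm² → 0.005495 m²
F = P × A = 9.69523×10⁶ × 0.005495 = 53275.3 N
129.0 mm → 0.129 m
W = F × d = 53275.3 × 0.129 = 6872.51 J
In kcal: 6872.51 / 4184 = 1.64257 kcal

1.643 kcal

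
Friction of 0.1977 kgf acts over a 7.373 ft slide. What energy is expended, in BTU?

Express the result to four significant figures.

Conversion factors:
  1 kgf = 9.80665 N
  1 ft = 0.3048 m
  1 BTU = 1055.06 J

0.004130 BTU

0.1977 kgf × 9.80665 = 1.93877 N
7.373 ft × 0.3048 = 2.24729 m
W = F × d = 1.93877 N × 2.24729 m = 4.35698 J
4.35698 J ÷ (1055.06 J/BTU) = 0.0041296 BTU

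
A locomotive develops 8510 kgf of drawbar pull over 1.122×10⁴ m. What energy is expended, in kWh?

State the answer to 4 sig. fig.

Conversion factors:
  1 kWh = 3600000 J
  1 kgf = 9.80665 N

8510 kgf × 9.80665 = 83454.6 N
W = F × d = 83454.6 N × 11220 m = 9.36361×10⁸ J
9.36361×10⁸ J ÷ (3600000 J/kWh) = 260.1 kWh

260.1 kWh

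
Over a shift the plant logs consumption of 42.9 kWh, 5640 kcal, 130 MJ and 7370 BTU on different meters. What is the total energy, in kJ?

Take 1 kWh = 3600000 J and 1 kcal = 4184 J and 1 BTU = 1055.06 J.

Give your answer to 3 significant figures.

3.16×10⁵ kJ

42.9 kWh × 3600000 → 1.5444×10⁸ J
5640 kcal × 4184 → 2.35978×10⁷ J
130 MJ × 1000000 → 1.3×10⁸ J
7370 BTU × 1055.06 → 7.77579×10⁶ J
Sum: 1.5444×10⁸ + 2.35978×10⁷ + 1.3×10⁸ + 7.77579×10⁶ = 3.15814×10⁸ J
In kJ: 3.15814×10⁸ / 1000 = 315814 kJ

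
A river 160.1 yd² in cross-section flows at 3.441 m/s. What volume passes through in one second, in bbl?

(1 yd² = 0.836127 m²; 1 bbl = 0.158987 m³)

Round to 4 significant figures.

2897 bbl

160.1 yd² × 0.836127 → 133.864 m²
V = v × A × t = 3.441 m/s × 133.864 m² × 1 s = 460.626 m³
460.626 m³ ÷ (0.158987 m³/bbl) = 2897.26 bbl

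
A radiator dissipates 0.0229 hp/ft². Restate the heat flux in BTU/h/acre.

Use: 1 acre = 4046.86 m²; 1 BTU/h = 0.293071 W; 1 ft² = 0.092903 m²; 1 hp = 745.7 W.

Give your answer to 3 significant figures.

0.0229 hp/ft² × 745.7 W/hp ÷ 0.092903 m²/ft² = 183.81 W/m²
183.81 W/m² ÷ 0.293071 W/BTU/h × 4046.86 m²/acre = 2.53813×10⁶ BTU/h/acre

2.54×10⁶ BTU/h/acre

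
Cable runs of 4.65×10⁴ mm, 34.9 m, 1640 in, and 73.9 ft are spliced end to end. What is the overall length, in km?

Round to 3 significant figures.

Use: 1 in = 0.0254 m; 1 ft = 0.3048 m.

0.146 km

4.65×10⁴ mm × 0.001 → 46.5 m
34.9 m (already m)
1640 in × 0.0254 → 41.656 m
73.9 ft × 0.3048 → 22.5247 m
Sum: 46.5 + 34.9 + 41.656 + 22.5247 = 145.581 m
In km: 145.581 / 1000 = 0.145581 km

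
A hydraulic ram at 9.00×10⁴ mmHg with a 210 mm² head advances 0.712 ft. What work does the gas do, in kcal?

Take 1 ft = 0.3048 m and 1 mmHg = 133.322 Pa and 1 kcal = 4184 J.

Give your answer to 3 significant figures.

9.00×10⁴ mmHg → 1.1999×10⁷ Pa
210 mm² → 2.1×10⁻⁴ m²
F = P × A = 1.1999×10⁷ × 2.1×10⁻⁴ = 2519.79 N
0.712 ft → 0.217018 m
W = F × d = 2519.79 × 0.217018 = 546.84 J
In kcal: 546.84 / 4184 = 0.130698 kcal

0.131 kcal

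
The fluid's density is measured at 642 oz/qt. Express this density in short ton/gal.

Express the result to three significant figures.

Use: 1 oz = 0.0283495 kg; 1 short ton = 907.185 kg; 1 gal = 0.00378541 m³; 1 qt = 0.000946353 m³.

642 oz/qt × 0.0283495 kg/oz ÷ 0.000946353 m³/qt = 19232.1 kg/m³
19232.1 kg/m³ ÷ 907.185 kg/short ton × 0.00378541 m³/gal = 0.0802498 short ton/gal

0.0802 short ton/gal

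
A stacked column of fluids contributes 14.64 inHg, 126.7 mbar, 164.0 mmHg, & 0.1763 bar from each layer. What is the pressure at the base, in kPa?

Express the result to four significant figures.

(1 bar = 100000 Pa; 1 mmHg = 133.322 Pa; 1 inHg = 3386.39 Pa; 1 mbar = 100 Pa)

14.64 inHg × 3386.39 = 49576.7 Pa
126.7 mbar × 100 = 12670 Pa
164.0 mmHg × 133.322 = 21864.8 Pa
0.1763 bar × 100000 = 17630 Pa
Sum: 49576.7 + 12670 + 21864.8 + 17630 = 101742 Pa
In kPa: 101742 / 1000 = 101.742 kPa

101.7 kPa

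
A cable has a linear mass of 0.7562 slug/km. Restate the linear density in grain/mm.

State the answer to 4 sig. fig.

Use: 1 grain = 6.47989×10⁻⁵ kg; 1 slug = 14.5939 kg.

0.1703 grain/mm

0.7562 slug/km × 14.5939 kg/slug ÷ 1000 m/km = 0.0110359 kg/m
0.0110359 kg/m ÷ 6.47989×10⁻⁵ kg/grain × 0.001 m/mm = 0.17031 grain/mm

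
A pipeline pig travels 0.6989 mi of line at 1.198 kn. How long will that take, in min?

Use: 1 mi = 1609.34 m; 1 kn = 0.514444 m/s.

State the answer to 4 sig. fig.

30.42 min

0.6989 mi × 1609.34 → 1124.77 m
1.198 kn × 0.514444 → 0.616304 m/s
t = d / v = 1124.77 m / 0.616304 m/s = 1825.02 s
1825.02 s ÷ (60 s/min) = 30.417 min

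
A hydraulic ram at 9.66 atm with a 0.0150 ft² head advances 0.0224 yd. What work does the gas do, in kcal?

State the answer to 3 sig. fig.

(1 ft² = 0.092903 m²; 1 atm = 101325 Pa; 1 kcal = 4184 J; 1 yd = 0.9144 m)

0.00668 kcal

9.66 atm → 978800 Pa
0.0150 ft² → 0.00139354 m²
F = P × A = 978800 × 0.00139354 = 1364 N
0.0224 yd → 0.0204826 m
W = F × d = 1364 × 0.0204826 = 27.9383 J
In kcal: 27.9383 / 4184 = 0.00667741 kcal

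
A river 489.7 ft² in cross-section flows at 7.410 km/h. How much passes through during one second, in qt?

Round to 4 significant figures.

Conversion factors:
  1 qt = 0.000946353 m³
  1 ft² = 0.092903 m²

7.410 km/h × (1/3.6) = 2.05833 m/s
489.7 ft² × 0.092903 = 45.4946 m²
V = v × A × t = 2.05833 m/s × 45.4946 m² × 1 s = 93.6429 m³
93.6429 m³ ÷ (0.000946353 m³/qt) = 98951.3 qt

9.895×10⁴ qt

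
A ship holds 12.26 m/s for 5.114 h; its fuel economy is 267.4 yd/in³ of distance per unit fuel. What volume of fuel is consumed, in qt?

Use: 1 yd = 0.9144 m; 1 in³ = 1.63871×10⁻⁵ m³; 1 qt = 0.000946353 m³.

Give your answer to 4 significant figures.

5.114 h → 18410.4 s
d = v × t = 12.26 × 18410.4 = 225712 m
267.4 yd/in³ → 1.49209×10⁷ m/m³
V = d / (distance per unit fuel) = 225712 / 1.49209×10⁷ = 0.0151272 m³
In qt: 0.0151272 / 0.000946353 = 15.9847 qt

15.98 qt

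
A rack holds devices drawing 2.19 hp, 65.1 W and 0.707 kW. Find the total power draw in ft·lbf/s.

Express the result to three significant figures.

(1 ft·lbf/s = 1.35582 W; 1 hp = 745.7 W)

1770 ft·lbf/s

2.19 hp × 745.7 = 1633.08 W
65.1 W (already W)
0.707 kW × 1000 = 707 W
Combined: 1633.08 + 65.1 + 707 = 2405.18 W
In ft·lbf/s: 2405.18 / 1.35582 = 1773.97 ft·lbf/s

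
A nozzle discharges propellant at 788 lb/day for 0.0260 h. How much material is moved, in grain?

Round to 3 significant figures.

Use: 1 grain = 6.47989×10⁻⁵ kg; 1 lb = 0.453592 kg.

5980 grain

788 lb/day → 0.00413693 kg/s
0.0260 h → 93.6 s
m = ṁ × t = 0.00413693 × 93.6 = 0.387217 kg
In grain: 0.387217 / 6.47989×10⁻⁵ = 5975.67 grain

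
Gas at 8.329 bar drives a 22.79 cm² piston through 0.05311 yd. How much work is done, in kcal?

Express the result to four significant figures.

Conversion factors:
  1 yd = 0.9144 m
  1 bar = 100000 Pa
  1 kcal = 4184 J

0.02203 kcal

8.329 bar → 832900 Pa
22.79 cm² → 0.002279 m²
F = P × A = 832900 × 0.002279 = 1898.18 N
0.05311 yd → 0.0485638 m
W = F × d = 1898.18 × 0.0485638 = 92.1828 J
In kcal: 92.1828 / 4184 = 0.0220322 kcal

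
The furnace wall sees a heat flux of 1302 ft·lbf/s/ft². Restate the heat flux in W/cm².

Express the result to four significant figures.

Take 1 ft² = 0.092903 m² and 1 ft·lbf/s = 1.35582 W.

1302 ft·lbf/s/ft² × 1.35582 W/ft·lbf/s ÷ 0.092903 m²/ft² = 19001.3 W/m²
19001.3 W/m² × 0.0001 m²/cm² = 1.90013 W/cm²

1.900 W/cm²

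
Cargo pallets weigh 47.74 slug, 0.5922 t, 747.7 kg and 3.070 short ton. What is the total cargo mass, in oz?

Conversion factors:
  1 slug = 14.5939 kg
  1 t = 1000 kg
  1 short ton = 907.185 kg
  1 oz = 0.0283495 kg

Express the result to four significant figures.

47.74 slug × 14.5939 = 696.713 kg
0.5922 t × 1000 = 592.2 kg
747.7 kg (already kg)
3.070 short ton × 907.185 = 2785.06 kg
Sum: 696.713 + 592.2 + 747.7 + 2785.06 = 4821.67 kg
In oz: 4821.67 / 0.0283495 = 170080 oz

1.701×10⁵ oz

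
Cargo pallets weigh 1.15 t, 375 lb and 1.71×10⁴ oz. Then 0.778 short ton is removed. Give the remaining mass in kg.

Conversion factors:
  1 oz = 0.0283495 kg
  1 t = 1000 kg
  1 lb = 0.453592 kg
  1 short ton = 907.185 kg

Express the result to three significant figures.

1100 kg

1.15 t × 1000 = 1150 kg
375 lb × 0.453592 = 170.097 kg
1.71×10⁴ oz × 0.0283495 = 484.776 kg
0.778 short ton × 907.185 = 705.79 kg
Sum: 1150 + 170.097 + 484.776 − 705.79 = 1099.08 kg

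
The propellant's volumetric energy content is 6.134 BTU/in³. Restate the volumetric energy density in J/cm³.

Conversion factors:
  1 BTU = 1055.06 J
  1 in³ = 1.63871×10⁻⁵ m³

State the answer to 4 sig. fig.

6.134 BTU/in³ × 1055.06 J/BTU ÷ 1.63871×10⁻⁵ m³/in³ = 3.94929×10⁸ J/m³
3.94929×10⁸ J/m³ × 10⁻⁶ m³/cm³ = 394.929 J/cm³

394.9 J/cm³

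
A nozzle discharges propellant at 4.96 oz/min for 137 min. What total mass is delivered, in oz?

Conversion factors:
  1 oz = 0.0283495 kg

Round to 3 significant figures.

4.96 oz/min → 0.00234356 kg/s
137 min → 8220 s
m = ṁ × t = 0.00234356 × 8220 = 19.2641 kg
In oz: 19.2641 / 0.0283495 = 679.522 oz

680 oz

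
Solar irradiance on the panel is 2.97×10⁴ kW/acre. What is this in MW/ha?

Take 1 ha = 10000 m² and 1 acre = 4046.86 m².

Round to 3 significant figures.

73.4 MW/ha

2.97×10⁴ kW/acre × 1000 W/kW ÷ 4046.86 m²/acre = 7339.02 W/m²
7339.02 W/m² ÷ 1000000 W/MW × 10000 m²/ha = 73.3902 MW/ha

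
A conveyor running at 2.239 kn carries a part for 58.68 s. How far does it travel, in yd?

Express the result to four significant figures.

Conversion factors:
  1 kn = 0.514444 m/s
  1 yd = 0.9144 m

73.92 yd

2.239 kn × 0.514444 → 1.15184 m/s
d = v × t = 1.15184 m/s × 58.68 s = 67.59 m
67.59 m ÷ (0.9144 m/yd) = 73.9173 yd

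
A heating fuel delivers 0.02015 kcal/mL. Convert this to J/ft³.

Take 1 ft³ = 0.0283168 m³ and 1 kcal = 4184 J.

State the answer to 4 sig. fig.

2.387×10⁶ J/ft³

0.02015 kcal/mL × 4184 J/kcal ÷ 10⁻⁶ m³/mL = 8.43076×10⁷ J/m³
8.43076×10⁷ J/m³ × 0.0283168 m³/ft³ = 2.38732×10⁶ J/ft³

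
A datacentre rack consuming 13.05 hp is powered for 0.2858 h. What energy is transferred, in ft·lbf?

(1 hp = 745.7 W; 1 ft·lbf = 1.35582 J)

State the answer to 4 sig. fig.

13.05 hp × 745.7 = 9731.38 W
0.2858 h × 3600 = 1028.88 s
E = P × t = 9731.38 W × 1028.88 s = 1.00124×10⁷ J
1.00124×10⁷ J ÷ (1.35582 J/ft·lbf) = 7.38476×10⁶ ft·lbf

7.385×10⁶ ft·lbf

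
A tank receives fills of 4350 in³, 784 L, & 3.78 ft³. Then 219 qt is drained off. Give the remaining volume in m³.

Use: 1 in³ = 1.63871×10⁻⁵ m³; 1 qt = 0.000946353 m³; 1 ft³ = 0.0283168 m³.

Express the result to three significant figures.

0.755 m³

4350 in³ × 1.63871×10⁻⁵ → 0.0712839 m³
784 L × 0.001 → 0.784 m³
3.78 ft³ × 0.0283168 → 0.107038 m³
219 qt × 0.000946353 → 0.207251 m³
Net: 0.0712839 + 0.784 + 0.107038 − 0.207251 = 0.755071 m³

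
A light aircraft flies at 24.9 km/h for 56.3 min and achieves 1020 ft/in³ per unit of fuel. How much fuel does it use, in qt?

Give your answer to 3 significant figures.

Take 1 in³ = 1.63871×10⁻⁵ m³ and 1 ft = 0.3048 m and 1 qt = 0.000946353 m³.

24.9 km/h → 6.91667 m/s
56.3 min → 3378 s
d = v × t = 6.91667 × 3378 = 23364.5 m
1020 ft/in³ → 1.8972×10⁷ m/m³
V = d / (distance per unit fuel) = 23364.5 / 1.8972×10⁷ = 0.00123153 m³
In qt: 0.00123153 / 0.000946353 = 1.30134 qt

1.30 qt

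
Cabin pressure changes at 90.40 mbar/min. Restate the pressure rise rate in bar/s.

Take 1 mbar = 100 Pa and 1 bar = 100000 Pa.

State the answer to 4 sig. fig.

0.001507 bar/s

90.40 mbar/min × 100 Pa/mbar ÷ 60 s/min = 150.667 Pa/s
150.667 Pa/s ÷ 100000 Pa/bar = 0.00150667 bar/s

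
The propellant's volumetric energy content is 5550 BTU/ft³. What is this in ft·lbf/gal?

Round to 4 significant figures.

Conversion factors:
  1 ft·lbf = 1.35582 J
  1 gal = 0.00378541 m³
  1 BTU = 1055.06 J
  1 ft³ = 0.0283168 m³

5550 BTU/ft³ × 1055.06 J/BTU ÷ 0.0283168 m³/ft³ = 2.06788×10⁸ J/m³
2.06788×10⁸ J/m³ ÷ 1.35582 J/ft·lbf × 0.00378541 m³/gal = 577346 ft·lbf/gal

5.773×10⁵ ft·lbf/gal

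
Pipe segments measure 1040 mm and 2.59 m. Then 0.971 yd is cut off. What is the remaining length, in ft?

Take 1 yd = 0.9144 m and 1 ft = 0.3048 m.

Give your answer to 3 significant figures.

1040 mm × 0.001 = 1.04 m
2.59 m (already m)
0.971 yd × 0.9144 = 0.887882 m
Sum: 1.04 + 2.59 − 0.887882 = 2.74212 m
In ft: 2.74212 / 0.3048 = 8.99646 ft

9.00 ft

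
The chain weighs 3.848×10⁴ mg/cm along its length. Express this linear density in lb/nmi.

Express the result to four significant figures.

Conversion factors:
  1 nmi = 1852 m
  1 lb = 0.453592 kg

3.848×10⁴ mg/cm × 10⁻⁶ kg/mg ÷ 0.01 m/cm = 3.848 kg/m
3.848 kg/m ÷ 0.453592 kg/lb × 1852 m/nmi = 15711.2 lb/nmi

1.571×10⁴ lb/nmi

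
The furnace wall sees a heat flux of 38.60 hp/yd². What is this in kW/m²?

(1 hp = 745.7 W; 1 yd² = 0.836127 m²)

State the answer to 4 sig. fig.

34.43 kW/m²

38.60 hp/yd² × 745.7 W/hp ÷ 0.836127 m²/yd² = 34425.4 W/m²
34425.4 W/m² ÷ 1000 W/kW = 34.4254 kW/m²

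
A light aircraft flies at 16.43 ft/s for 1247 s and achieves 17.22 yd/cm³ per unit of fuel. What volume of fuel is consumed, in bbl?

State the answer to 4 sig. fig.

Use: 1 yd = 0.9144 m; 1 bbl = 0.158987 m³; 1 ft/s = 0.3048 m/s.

0.002495 bbl

16.43 ft/s → 5.00786 m/s
d = v × t = 5.00786 × 1247 = 6244.8 m
17.22 yd/cm³ → 1.5746×10⁷ m/m³
V = d / (distance per unit fuel) = 6244.8 / 1.5746×10⁷ = 3.96596×10⁻⁴ m³
In bbl: 3.96596×10⁻⁴ / 0.158987 = 0.00249452 bbl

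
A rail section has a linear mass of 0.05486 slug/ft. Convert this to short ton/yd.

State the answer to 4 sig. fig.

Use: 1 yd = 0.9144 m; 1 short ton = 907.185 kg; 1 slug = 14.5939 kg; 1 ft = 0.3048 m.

0.002648 short ton/yd

0.05486 slug/ft × 14.5939 kg/slug ÷ 0.3048 m/ft = 2.62671 kg/m
2.62671 kg/m ÷ 907.185 kg/short ton × 0.9144 m/yd = 0.0026476 short ton/yd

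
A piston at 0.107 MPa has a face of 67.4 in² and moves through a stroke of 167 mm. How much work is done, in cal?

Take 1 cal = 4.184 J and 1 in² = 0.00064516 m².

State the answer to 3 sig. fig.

0.107 MPa → 107000 Pa
67.4 in² → 0.0434838 m²
F = P × A = 107000 × 0.0434838 = 4652.77 N
167 mm → 0.167 m
W = F × d = 4652.77 × 0.167 = 777.013 J
In cal: 777.013 / 4.184 = 185.711 cal

186 cal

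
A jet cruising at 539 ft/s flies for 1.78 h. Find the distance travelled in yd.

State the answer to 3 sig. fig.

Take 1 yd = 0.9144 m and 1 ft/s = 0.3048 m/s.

1.15×10⁶ yd

539 ft/s × 0.3048 = 164.287 m/s
1.78 h × 3600 = 6408 s
d = v × t = 164.287 m/s × 6408 s = 1.05275×10⁶ m
1.05275×10⁶ m ÷ (0.9144 m/yd) = 1.1513×10⁶ yd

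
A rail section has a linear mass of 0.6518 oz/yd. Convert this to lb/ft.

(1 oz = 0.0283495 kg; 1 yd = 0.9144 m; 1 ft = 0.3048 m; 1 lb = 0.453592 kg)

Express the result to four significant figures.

0.01358 lb/ft

0.6518 oz/yd × 0.0283495 kg/oz ÷ 0.9144 m/yd = 0.020208 kg/m
0.020208 kg/m ÷ 0.453592 kg/lb × 0.3048 m/ft = 0.0135792 lb/ft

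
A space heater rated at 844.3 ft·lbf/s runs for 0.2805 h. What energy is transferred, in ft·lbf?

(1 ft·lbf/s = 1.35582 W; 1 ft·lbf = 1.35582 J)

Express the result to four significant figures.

8.526×10⁵ ft·lbf

844.3 ft·lbf/s × 1.35582 = 1144.72 W
0.2805 h × 3600 = 1009.8 s
E = P × t = 1144.72 W × 1009.8 s = 1.15594×10⁶ J
1.15594×10⁶ J ÷ (1.35582 J/ft·lbf) = 852576 ft·lbf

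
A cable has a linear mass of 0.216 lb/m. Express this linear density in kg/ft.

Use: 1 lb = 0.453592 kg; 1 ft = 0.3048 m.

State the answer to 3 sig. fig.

0.216 lb/m × 0.453592 kg/lb = 0.0979759 kg/m
0.0979759 kg/m × 0.3048 m/ft = 0.0298631 kg/ft

0.0299 kg/ft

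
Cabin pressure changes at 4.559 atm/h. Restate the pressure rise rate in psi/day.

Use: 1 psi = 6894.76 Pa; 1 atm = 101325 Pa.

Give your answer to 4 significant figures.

4.559 atm/h × 101325 Pa/atm ÷ 3600 s/h = 128.317 Pa/s
128.317 Pa/s ÷ 6894.76 Pa/psi × 86400 s/day = 1607.97 psi/day

1608 psi/day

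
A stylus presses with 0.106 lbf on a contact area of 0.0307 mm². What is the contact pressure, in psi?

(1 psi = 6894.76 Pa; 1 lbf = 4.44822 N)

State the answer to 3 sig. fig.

2230 psi

0.106 lbf × 4.44822 → 0.471511 N
0.0307 mm² × 10⁻⁶ → 3.07×10⁻⁸ m²
P = F / A = 0.471511 N / 3.07×10⁻⁸ m² = 1.53587×10⁷ Pa
1.53587×10⁷ Pa ÷ (6894.76 Pa/psi) = 2227.59 psi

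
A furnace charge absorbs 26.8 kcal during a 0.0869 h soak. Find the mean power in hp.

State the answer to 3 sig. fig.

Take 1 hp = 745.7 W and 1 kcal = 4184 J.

0.481 hp

26.8 kcal × 4184 = 112131 J
0.0869 h × 3600 = 312.84 s
P = E / t = 112131 J / 312.84 s = 358.429 W
358.429 W ÷ (745.7 W/hp) = 0.480661 hp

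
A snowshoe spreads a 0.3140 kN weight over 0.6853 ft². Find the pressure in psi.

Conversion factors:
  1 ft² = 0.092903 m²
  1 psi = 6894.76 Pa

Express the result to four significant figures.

0.7153 psi

0.3140 kN × 1000 → 314 N
0.6853 ft² × 0.092903 → 0.0636664 m²
P = F / A = 314 N / 0.0636664 m² = 4931.96 Pa
4931.96 Pa ÷ (6894.76 Pa/psi) = 0.71532 psi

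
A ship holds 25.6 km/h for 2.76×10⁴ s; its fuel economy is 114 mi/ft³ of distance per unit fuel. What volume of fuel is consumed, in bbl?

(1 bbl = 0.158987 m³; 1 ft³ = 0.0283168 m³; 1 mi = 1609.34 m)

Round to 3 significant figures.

25.6 km/h → 7.11111 m/s
d = v × t = 7.11111 × 27600 = 196267 m
114 mi/ft³ → 6.47901×10⁶ m/m³
V = d / (distance per unit fuel) = 196267 / 6.47901×10⁶ = 0.0302927 m³
In bbl: 0.0302927 / 0.158987 = 0.190536 bbl

0.191 bbl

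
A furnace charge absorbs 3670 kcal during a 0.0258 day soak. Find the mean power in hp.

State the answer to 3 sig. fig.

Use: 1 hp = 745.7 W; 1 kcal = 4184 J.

9.24 hp

3670 kcal × 4184 = 1.53553×10⁷ J
0.0258 day × 86400 = 2229.12 s
P = E / t = 1.53553×10⁷ J / 2229.12 s = 6888.5 W
6888.5 W ÷ (745.7 W/hp) = 9.23763 hp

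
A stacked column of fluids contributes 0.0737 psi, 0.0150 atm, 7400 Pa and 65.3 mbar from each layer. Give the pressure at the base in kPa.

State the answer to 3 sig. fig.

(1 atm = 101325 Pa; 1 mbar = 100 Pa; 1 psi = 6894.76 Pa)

16.0 kPa

0.0737 psi × 6894.76 → 508.144 Pa
0.0150 atm × 101325 → 1519.88 Pa
7400 Pa (already Pa)
65.3 mbar × 100 → 6530 Pa
Sum: 508.144 + 1519.88 + 7400 + 6530 = 15958 Pa
In kPa: 15958 / 1000 = 15.958 kPa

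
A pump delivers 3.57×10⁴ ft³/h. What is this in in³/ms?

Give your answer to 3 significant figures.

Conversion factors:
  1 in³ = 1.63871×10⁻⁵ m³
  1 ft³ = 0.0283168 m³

3.57×10⁴ ft³/h × 0.0283168 m³/ft³ ÷ 3600 s/h = 0.280808 m³/s
0.280808 m³/s ÷ 1.63871×10⁻⁵ m³/in³ × 0.001 s/ms = 17.1359 in³/ms

17.1 in³/ms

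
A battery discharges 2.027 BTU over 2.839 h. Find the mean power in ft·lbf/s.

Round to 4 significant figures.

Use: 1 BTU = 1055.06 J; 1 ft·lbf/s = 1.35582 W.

2.027 BTU × 1055.06 → 2138.61 J
2.839 h × 3600 → 10220.4 s
P = E / t = 2138.61 J / 10220.4 s = 0.209249 W
0.209249 W ÷ (1.35582 W/ft·lbf/s) = 0.154334 ft·lbf/s

0.1543 ft·lbf/s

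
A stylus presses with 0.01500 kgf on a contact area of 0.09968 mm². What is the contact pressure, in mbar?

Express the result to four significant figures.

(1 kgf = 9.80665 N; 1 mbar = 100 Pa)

0.01500 kgf × 9.80665 = 0.1471 N
0.09968 mm² × 10⁻⁶ = 9.968×10⁻⁸ m²
P = F / A = 0.1471 N / 9.968×10⁻⁸ m² = 1.47572×10⁶ Pa
1.47572×10⁶ Pa ÷ (100 Pa/mbar) = 14757.2 mbar

1.476×10⁴ mbar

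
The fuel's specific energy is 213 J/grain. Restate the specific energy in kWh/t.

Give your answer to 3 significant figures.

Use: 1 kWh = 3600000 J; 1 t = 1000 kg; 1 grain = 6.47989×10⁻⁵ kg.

213 J/grain ÷ 6.47989×10⁻⁵ kg/grain = 3.28709×10⁶ J/kg
3.28709×10⁶ J/kg ÷ 3600000 J/kWh × 1000 kg/t = 913.081 kWh/t

913 kWh/t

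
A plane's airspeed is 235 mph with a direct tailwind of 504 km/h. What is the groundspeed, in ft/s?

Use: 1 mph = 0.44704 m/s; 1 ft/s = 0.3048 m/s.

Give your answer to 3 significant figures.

235 mph × 0.44704 → 105.054 m/s
504 km/h × (1/3.6) → 140 m/s
Total: 105.054 + 140 = 245.054 m/s
In ft/s: 245.054 / 0.3048 = 803.983 ft/s

804 ft/s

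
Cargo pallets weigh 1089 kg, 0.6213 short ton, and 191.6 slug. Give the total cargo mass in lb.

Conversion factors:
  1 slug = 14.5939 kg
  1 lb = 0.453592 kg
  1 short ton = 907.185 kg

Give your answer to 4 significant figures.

9808 lb

1089 kg (already kg)
0.6213 short ton × 907.185 = 563.634 kg
191.6 slug × 14.5939 = 2796.19 kg
Sum: 1089 + 563.634 + 2796.19 = 4448.82 kg
In lb: 4448.82 / 0.453592 = 9807.98 lb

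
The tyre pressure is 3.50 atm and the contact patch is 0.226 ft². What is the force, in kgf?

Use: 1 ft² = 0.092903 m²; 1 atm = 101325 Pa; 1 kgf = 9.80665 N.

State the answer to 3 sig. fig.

3.50 atm × 101325 → 354638 Pa
0.226 ft² × 0.092903 → 0.0209961 m²
F = P × A = 354638 Pa × 0.0209961 m² = 7446.01 N
7446.01 N ÷ (9.80665 N/kgf) = 759.282 kgf

759 kgf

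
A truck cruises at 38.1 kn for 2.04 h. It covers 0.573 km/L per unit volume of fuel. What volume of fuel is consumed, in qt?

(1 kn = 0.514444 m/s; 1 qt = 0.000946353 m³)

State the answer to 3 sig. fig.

265 qt

38.1 kn → 19.6003 m/s
2.04 h → 7344 s
d = v × t = 19.6003 × 7344 = 143945 m
0.573 km/L → 573000 m/m³
V = d / (distance per unit fuel) = 143945 / 573000 = 0.251213 m³
In qt: 0.251213 / 0.000946353 = 265.454 qt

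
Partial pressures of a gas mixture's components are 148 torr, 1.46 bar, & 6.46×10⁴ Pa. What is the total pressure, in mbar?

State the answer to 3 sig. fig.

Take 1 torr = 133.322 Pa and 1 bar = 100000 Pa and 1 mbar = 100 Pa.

2300 mbar

148 torr × 133.322 → 19731.7 Pa
1.46 bar × 100000 → 146000 Pa
6.46×10⁴ Pa (already Pa)
Sum: 19731.7 + 146000 + 64600 = 230332 Pa
In mbar: 230332 / 100 = 2303.32 mbar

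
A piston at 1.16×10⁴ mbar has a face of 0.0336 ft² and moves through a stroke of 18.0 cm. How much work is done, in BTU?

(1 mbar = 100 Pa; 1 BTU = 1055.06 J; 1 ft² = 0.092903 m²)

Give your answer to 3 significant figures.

0.618 BTU

1.16×10⁴ mbar → 1.16×10⁶ Pa
0.0336 ft² → 0.00312154 m²
F = P × A = 1.16×10⁶ × 0.00312154 = 3620.99 N
18.0 cm → 0.18 m
W = F × d = 3620.99 × 0.18 = 651.778 J
In BTU: 651.778 / 1055.06 = 0.617764 BTU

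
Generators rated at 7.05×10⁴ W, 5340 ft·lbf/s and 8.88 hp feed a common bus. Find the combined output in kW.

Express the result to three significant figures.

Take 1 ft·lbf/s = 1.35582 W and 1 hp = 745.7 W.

84.4 kW

7.05×10⁴ W (already W)
5340 ft·lbf/s × 1.35582 = 7240.08 W
8.88 hp × 745.7 = 6621.82 W
Combined: 70500 + 7240.08 + 6621.82 = 84361.9 W
In kW: 84361.9 / 1000 = 84.3619 kW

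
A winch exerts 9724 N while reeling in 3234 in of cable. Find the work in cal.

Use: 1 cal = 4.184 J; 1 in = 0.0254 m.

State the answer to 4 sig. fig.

3234 in × 0.0254 = 82.1436 m
W = F × d = 9724 N × 82.1436 m = 798764 J
798764 J ÷ (4.184 J/cal) = 190909 cal

1.909×10⁵ cal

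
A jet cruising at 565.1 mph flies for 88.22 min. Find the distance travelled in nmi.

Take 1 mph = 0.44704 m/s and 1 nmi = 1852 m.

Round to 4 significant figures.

722.0 nmi

565.1 mph × 0.44704 = 252.622 m/s
88.22 min × 60 = 5293.2 s
d = v × t = 252.622 m/s × 5293.2 s = 1.33718×10⁶ m
1.33718×10⁶ m ÷ (1852 m/nmi) = 722.019 nmi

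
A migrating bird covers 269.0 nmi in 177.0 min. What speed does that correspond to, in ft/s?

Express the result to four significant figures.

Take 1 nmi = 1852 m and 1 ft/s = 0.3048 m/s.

269.0 nmi × 1852 = 498188 m
177.0 min × 60 = 10620 s
v = d / t = 498188 m / 10620 s = 46.9104 m/s
46.9104 m/s ÷ (0.3048 m/s/ft/s) = 153.906 ft/s

153.9 ft/s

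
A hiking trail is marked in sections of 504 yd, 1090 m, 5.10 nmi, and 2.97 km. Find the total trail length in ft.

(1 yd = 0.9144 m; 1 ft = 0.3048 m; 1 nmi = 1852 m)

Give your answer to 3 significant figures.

504 yd × 0.9144 = 460.858 m
1090 m (already m)
5.10 nmi × 1852 = 9445.2 m
2.97 km × 1000 = 2970 m
Total: 460.858 + 1090 + 9445.2 + 2970 = 13966.1 m
In ft: 13966.1 / 0.3048 = 45820.5 ft

4.58×10⁴ ft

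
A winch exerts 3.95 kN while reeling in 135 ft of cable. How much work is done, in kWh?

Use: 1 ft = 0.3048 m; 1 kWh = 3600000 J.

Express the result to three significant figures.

0.0451 kWh

3.95 kN × 1000 → 3950 N
135 ft × 0.3048 → 41.148 m
W = F × d = 3950 N × 41.148 m = 162535 J
162535 J ÷ (3600000 J/kWh) = 0.0451486 kWh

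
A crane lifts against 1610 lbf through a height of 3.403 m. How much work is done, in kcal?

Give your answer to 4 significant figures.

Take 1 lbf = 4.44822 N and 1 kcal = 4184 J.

1610 lbf × 4.44822 → 7161.63 N
W = F × d = 7161.63 N × 3.403 m = 24371 J
24371 J ÷ (4184 J/kcal) = 5.82481 kcal

5.825 kcal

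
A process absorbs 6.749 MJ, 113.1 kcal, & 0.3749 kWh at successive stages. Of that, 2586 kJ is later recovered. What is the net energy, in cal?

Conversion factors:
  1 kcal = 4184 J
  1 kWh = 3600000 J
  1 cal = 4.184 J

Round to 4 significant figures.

6.749 MJ × 1000000 = 6.749×10⁶ J
113.1 kcal × 4184 = 473210 J
0.3749 kWh × 3600000 = 1.34964×10⁶ J
2586 kJ × 1000 = 2.586×10⁶ J
Sum: 6.749×10⁶ + 473210 + 1.34964×10⁶ − 2.586×10⁶ = 5.98585×10⁶ J
In cal: 5.98585×10⁶ / 4.184 = 1.43065×10⁶ cal

1.431×10⁶ cal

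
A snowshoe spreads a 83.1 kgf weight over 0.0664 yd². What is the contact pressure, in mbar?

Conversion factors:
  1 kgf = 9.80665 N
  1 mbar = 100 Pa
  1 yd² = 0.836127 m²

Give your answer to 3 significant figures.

147 mbar

83.1 kgf × 9.80665 = 814.933 N
0.0664 yd² × 0.836127 = 0.0555188 m²
P = F / A = 814.933 N / 0.0555188 m² = 14678.5 Pa
14678.5 Pa ÷ (100 Pa/mbar) = 146.785 mbar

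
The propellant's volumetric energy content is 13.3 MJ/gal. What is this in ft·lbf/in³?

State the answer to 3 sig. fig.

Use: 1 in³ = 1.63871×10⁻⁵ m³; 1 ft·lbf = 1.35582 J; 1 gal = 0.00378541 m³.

13.3 MJ/gal × 1000000 J/MJ ÷ 0.00378541 m³/gal = 3.51349×10⁹ J/m³
3.51349×10⁹ J/m³ ÷ 1.35582 J/ft·lbf × 1.63871×10⁻⁵ m³/in³ = 42465.7 ft·lbf/in³

4.25×10⁴ ft·lbf/in³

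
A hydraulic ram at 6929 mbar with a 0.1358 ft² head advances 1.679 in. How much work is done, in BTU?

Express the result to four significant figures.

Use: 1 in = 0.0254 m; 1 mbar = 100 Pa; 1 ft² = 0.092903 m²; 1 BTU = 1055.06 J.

0.3534 BTU

6929 mbar → 692900 Pa
0.1358 ft² → 0.0126162 m²
F = P × A = 692900 × 0.0126162 = 8741.76 N
1.679 in → 0.0426466 m
W = F × d = 8741.76 × 0.0426466 = 372.806 J
In BTU: 372.806 / 1055.06 = 0.353351 BTU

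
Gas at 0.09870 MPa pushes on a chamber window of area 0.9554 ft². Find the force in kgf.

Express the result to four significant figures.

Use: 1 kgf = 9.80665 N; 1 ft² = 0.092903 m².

0.09870 MPa × 1000000 = 98700 Pa
0.9554 ft² × 0.092903 = 0.0887595 m²
F = P × A = 98700 Pa × 0.0887595 m² = 8760.56 N
8760.56 N ÷ (9.80665 N/kgf) = 893.329 kgf

893.3 kgf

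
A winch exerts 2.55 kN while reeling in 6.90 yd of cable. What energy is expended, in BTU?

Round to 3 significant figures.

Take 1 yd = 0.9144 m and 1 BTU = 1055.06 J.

2.55 kN × 1000 = 2550 N
6.90 yd × 0.9144 = 6.30936 m
W = F × d = 2550 N × 6.30936 m = 16088.9 J
16088.9 J ÷ (1055.06 J/BTU) = 15.2493 BTU

15.2 BTU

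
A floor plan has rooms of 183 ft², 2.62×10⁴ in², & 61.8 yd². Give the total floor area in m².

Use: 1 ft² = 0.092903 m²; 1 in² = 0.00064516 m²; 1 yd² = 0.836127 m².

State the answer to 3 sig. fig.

85.6 m²

183 ft² × 0.092903 → 17.0012 m²
2.62×10⁴ in² × 0.00064516 → 16.9032 m²
61.8 yd² × 0.836127 → 51.6726 m²
Combined: 17.0012 + 16.9032 + 51.6726 = 85.577 m²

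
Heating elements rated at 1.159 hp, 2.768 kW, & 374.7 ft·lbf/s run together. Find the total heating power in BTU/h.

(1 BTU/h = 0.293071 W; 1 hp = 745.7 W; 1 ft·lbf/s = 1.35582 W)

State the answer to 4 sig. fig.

1.413×10⁴ BTU/h

1.159 hp × 745.7 = 864.266 W
2.768 kW × 1000 = 2768 W
374.7 ft·lbf/s × 1.35582 = 508.026 W
Combined: 864.266 + 2768 + 508.026 = 4140.29 W
In BTU/h: 4140.29 / 0.293071 = 14127.3 BTU/h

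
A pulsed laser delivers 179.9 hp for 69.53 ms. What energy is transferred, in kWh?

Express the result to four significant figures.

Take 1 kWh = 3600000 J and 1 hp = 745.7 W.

0.002591 kWh

179.9 hp × 745.7 = 134151 W
69.53 ms × 0.001 = 0.06953 s
E = P × t = 134151 W × 0.06953 s = 9327.52 J
9327.52 J ÷ (3600000 J/kWh) = 0.00259098 kWh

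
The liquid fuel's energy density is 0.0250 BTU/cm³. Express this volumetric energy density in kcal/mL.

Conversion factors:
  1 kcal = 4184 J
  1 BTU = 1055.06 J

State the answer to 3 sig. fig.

0.00630 kcal/mL

0.0250 BTU/cm³ × 1055.06 J/BTU ÷ 10⁻⁶ m³/cm³ = 2.63765×10⁷ J/m³
2.63765×10⁷ J/m³ ÷ 4184 J/kcal × 10⁻⁶ m³/mL = 0.00630413 kcal/mL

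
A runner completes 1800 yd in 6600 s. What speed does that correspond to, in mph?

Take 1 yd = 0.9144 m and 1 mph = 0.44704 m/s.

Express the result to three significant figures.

0.558 mph

1800 yd × 0.9144 = 1645.92 m
v = d / t = 1645.92 m / 6600 s = 0.249382 m/s
0.249382 m/s ÷ (0.44704 m/s/mph) = 0.557852 mph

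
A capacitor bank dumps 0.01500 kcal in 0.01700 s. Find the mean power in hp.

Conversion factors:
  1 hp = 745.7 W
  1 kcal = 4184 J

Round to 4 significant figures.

4.951 hp

0.01500 kcal × 4184 = 62.76 J
P = E / t = 62.76 J / 0.017 s = 3691.76 W
3691.76 W ÷ (745.7 W/hp) = 4.95073 hp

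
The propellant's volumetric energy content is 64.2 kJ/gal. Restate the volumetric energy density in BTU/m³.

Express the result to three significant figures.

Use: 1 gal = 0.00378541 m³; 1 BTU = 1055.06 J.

64.2 kJ/gal × 1000 J/kJ ÷ 0.00378541 m³/gal = 1.69599×10⁷ J/m³
1.69599×10⁷ J/m³ ÷ 1055.06 J/BTU = 16074.8 BTU/m³

1.61×10⁴ BTU/m³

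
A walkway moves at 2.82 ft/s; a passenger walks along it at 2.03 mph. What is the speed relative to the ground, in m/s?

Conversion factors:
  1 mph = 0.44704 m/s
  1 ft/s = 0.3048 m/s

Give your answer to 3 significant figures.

1.77 m/s

2.82 ft/s × 0.3048 = 0.859536 m/s
2.03 mph × 0.44704 = 0.907491 m/s
Total: 0.859536 + 0.907491 = 1.76703 m/s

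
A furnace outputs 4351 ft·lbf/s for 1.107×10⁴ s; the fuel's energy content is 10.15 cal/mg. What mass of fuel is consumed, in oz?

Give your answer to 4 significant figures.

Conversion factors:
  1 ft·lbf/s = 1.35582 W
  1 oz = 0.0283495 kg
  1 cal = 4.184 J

4351 ft·lbf/s → 5899.17 W
E = P × t = 5899.17 × 11070 = 6.53038×10⁷ J
10.15 cal/mg → 4.24676×10⁷ J/kg
m = E / e_s = 6.53038×10⁷ / 4.24676×10⁷ = 1.53773 kg
In oz: 1.53773 / 0.0283495 = 54.2419 oz

54.24 oz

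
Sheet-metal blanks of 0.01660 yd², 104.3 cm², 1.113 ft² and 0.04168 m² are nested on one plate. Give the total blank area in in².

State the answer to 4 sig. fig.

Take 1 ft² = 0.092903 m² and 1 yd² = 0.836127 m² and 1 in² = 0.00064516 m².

262.6 in²

0.01660 yd² × 0.836127 → 0.0138797 m²
104.3 cm² × 0.0001 → 0.01043 m²
1.113 ft² × 0.092903 → 0.103401 m²
0.04168 m² (already m²)
Total: 0.0138797 + 0.01043 + 0.103401 + 0.04168 = 0.169391 m²
In in²: 0.169391 / 0.00064516 = 262.557 in²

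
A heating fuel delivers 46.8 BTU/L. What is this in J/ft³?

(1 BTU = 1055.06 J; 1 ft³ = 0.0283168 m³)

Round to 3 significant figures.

1.40×10⁶ J/ft³

46.8 BTU/L × 1055.06 J/BTU ÷ 0.001 m³/L = 4.93768×10⁷ J/m³
4.93768×10⁷ J/m³ × 0.0283168 m³/ft³ = 1.39819×10⁶ J/ft³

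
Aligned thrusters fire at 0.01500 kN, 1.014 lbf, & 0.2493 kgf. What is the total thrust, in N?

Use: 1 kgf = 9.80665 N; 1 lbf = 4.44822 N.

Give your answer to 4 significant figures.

21.96 N

0.01500 kN × 1000 → 15 N
1.014 lbf × 4.44822 → 4.5105 N
0.2493 kgf × 9.80665 → 2.4448 N
Sum: 15 + 4.5105 + 2.4448 = 21.9553 N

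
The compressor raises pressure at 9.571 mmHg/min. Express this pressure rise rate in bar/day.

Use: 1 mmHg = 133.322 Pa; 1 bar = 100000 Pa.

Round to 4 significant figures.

9.571 mmHg/min × 133.322 Pa/mmHg ÷ 60 s/min = 21.2671 Pa/s
21.2671 Pa/s ÷ 100000 Pa/bar × 86400 s/day = 18.3748 bar/day

18.37 bar/day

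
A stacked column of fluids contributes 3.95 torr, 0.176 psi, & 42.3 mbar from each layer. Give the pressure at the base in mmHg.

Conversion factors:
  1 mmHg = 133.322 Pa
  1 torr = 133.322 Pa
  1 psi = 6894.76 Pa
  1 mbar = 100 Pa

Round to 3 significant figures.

44.8 mmHg

3.95 torr × 133.322 = 526.622 Pa
0.176 psi × 6894.76 = 1213.48 Pa
42.3 mbar × 100 = 4230 Pa
Combined: 526.622 + 1213.48 + 4230 = 5970.1 Pa
In mmHg: 5970.1 / 133.322 = 44.7796 mmHg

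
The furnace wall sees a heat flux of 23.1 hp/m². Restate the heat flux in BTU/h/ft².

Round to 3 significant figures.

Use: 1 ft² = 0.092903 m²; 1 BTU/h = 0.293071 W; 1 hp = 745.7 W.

23.1 hp/m² × 745.7 W/hp = 17225.7 W/m²
17225.7 W/m² ÷ 0.293071 W/BTU/h × 0.092903 m²/ft² = 5460.52 BTU/h/ft²

5460 BTU/h/ft²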